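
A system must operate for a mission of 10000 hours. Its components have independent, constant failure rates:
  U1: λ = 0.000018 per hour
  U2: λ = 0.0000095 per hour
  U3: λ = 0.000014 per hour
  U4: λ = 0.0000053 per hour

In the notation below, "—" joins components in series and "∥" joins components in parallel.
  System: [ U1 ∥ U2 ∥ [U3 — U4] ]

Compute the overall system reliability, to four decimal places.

0.9974

R(U1) = exp(−0.000018 × 10000) = 0.835270
R(U2) = exp(−0.0000095 × 10000) = 0.909373
R(U3) = exp(−0.000014 × 10000) = 0.869358
R(U4) = exp(−0.0000053 × 10000) = 0.948380
Series (U3 and U4): 0.869358 × 0.948380 = 0.824482
Parallel (U1, U2, and [0.824482]): 1 − (1 − 0.835270)(1 − 0.909373)(1 − 0.824482) = 0.9974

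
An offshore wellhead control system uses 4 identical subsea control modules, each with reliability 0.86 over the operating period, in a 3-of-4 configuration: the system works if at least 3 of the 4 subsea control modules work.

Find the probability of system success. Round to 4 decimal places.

R = Σ_{i=3}^{4} C(4,i) p^i (1−p)^{4−i} with p = 0.86
C(4,3)·0.86^3·0.14^1 = 0.356191
C(4,4)·0.86^4·0.14^0 = 0.547008
Sum = 0.9032

0.9032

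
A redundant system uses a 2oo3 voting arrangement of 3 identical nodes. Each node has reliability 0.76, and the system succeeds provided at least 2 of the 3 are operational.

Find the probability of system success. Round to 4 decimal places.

0.8548

R = Σ_{i=2}^{3} C(3,i) p^i (1−p)^{3−i} with p = 0.76
C(3,2)·0.76^2·0.24^1 = 0.415872
C(3,3)·0.76^3·0.24^0 = 0.438976
Sum = 0.8548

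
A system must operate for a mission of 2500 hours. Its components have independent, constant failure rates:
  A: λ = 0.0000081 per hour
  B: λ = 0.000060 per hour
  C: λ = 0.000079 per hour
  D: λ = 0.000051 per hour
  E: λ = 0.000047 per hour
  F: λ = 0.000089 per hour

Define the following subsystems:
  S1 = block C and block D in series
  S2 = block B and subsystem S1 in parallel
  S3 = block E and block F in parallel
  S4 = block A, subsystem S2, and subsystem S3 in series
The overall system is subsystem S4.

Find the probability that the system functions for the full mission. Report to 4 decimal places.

0.9212

R(A) = exp(−0.0000081 × 2500) = 0.979954
R(B) = exp(−0.000060 × 2500) = 0.860708
R(C) = exp(−0.000079 × 2500) = 0.820780
R(D) = exp(−0.000051 × 2500) = 0.880293
R(E) = exp(−0.000047 × 2500) = 0.889141
R(F) = exp(−0.000089 × 2500) = 0.800515
Series (C and D): 0.820780 × 0.880293 = 0.722527
Parallel (B and [0.722527]): 1 − (1 − 0.860708)(1 − 0.722527) = 0.961350
Parallel (E and F): 1 − (1 − 0.889141)(1 − 0.800515) = 0.977885
Series (A, [0.961350], and [0.977885]): 0.979954 × 0.961350 × 0.977885 = 0.9212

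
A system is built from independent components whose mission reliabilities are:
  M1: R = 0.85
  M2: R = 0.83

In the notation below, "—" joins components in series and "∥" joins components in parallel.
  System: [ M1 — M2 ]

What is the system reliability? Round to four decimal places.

Series (M1 and M2): 0.850000 × 0.830000 = 0.7055

0.7055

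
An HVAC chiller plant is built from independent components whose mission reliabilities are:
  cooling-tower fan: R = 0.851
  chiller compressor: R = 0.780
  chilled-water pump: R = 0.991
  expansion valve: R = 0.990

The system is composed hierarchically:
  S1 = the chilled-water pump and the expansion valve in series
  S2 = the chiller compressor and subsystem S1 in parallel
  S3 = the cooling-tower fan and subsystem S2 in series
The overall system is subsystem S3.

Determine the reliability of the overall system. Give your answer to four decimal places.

Series (chilled-water pump and expansion valve): 0.991000 × 0.990000 = 0.981090
Parallel (chiller compressor and [0.981090]): 1 − (1 − 0.780000)(1 − 0.981090) = 0.995840
Series (cooling-tower fan and [0.995840]): 0.851000 × 0.995840 = 0.8475

0.8475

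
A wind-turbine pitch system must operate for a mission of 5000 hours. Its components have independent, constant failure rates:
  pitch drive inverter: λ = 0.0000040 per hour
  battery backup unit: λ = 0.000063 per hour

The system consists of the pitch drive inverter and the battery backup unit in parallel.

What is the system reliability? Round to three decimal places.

R(pitch drive inverter) = exp(−0.0000040 × 5000) = 0.98020
R(battery backup unit) = exp(−0.000063 × 5000) = 0.72979
Parallel (pitch drive inverter and battery backup unit): 1 − (1 − 0.98020)(1 − 0.72979) = 0.995

0.995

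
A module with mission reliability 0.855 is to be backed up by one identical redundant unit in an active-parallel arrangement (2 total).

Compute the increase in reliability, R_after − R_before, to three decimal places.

0.124

R_before = 0.855
R_after = 1 − (1 − 0.855)^2 = 0.979
ΔR = 0.979 − 0.855 = 0.124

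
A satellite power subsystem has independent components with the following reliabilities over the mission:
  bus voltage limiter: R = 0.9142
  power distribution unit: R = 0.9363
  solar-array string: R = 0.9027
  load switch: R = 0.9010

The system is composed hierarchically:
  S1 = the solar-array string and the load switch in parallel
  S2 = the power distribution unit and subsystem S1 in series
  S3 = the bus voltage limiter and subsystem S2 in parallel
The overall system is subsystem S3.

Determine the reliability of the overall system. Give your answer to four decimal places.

0.9938

Parallel (solar-array string and load switch): 1 − (1 − 0.902700)(1 − 0.901000) = 0.990367
Series (power distribution unit and [0.990367]): 0.936300 × 0.990367 = 0.927281
Parallel (bus voltage limiter and [0.927281]): 1 − (1 − 0.914200)(1 − 0.927281) = 0.9938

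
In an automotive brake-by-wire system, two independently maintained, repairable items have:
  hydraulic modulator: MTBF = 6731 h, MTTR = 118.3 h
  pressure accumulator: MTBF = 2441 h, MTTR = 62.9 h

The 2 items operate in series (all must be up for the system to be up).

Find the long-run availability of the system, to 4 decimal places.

A(hydraulic modulator) = MTBF/(MTBF+MTTR) = 6731/(6731+118.3) = 0.982728
A(pressure accumulator) = MTBF/(MTBF+MTTR) = 2441/(2441+62.9) = 0.974879
Series availability: 0.982728 × 0.974879 = 0.9580

0.9580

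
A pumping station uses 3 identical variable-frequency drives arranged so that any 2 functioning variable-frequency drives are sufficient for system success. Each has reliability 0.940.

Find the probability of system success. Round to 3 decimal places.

R = Σ_{i=2}^{3} C(3,i) p^i (1−p)^{3−i} with p = 0.940
C(3,2)·0.940^2·0.060^1 = 0.15905
C(3,3)·0.940^3·0.060^0 = 0.83058
Sum = 0.990

0.990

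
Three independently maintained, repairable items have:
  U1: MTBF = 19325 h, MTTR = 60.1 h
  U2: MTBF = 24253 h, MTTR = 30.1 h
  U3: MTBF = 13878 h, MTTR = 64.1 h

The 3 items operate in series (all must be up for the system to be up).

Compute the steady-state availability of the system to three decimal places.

0.991

A(U1) = MTBF/(MTBF+MTTR) = 19325/(19325+60.1) = 0.996900
A(U2) = MTBF/(MTBF+MTTR) = 24253/(24253+30.1) = 0.998760
A(U3) = MTBF/(MTBF+MTTR) = 13878/(13878+64.1) = 0.995402
Series availability: 0.996900 × 0.998760 × 0.995402 = 0.991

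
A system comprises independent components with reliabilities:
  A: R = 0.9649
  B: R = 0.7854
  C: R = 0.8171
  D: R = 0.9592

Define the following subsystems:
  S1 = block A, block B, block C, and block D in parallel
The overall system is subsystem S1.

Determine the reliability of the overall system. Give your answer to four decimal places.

0.9999

Parallel (A, B, C, and D): 1 − (1 − 0.964900)(1 − 0.785400)(1 − 0.817100)(1 − 0.959200) = 0.9999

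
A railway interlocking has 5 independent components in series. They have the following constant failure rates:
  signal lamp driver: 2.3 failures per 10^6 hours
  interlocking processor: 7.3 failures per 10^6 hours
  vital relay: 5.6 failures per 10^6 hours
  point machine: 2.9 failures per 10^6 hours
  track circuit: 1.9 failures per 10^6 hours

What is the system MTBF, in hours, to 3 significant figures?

50000

Series of exponential components: λ_sys = Σ λ_i
λ_sys = 0.0000023 + 0.0000073 + 0.0000056 + 0.0000029 + 0.0000019 = 2.0000e-05 /h
MTBF = 1 / λ_sys = 50000 h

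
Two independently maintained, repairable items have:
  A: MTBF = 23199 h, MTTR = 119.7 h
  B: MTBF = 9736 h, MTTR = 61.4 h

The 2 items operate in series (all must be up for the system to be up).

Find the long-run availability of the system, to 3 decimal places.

A(A) = MTBF/(MTBF+MTTR) = 23199/(23199+119.7) = 0.994867
A(B) = MTBF/(MTBF+MTTR) = 9736/(9736+61.4) = 0.993733
Series availability: 0.994867 × 0.993733 = 0.989

0.989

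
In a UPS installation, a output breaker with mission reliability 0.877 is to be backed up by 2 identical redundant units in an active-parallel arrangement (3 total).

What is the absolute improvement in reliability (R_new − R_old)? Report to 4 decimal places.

R_before = 0.877
R_after = 1 − (1 − 0.877)^3 = 0.9981
ΔR = 0.9981 − 0.877 = 0.1211

0.1211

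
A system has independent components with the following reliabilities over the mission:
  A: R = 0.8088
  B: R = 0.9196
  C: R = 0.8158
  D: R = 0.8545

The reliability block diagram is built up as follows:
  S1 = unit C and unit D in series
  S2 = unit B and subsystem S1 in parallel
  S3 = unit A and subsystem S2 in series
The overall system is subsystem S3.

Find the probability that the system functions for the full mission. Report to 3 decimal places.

Series (C and D): 0.81580 × 0.85450 = 0.69710
Parallel (B and [0.69710]): 1 − (1 − 0.91960)(1 − 0.69710) = 0.97565
Series (A and [0.97565]): 0.80880 × 0.97565 = 0.789

0.789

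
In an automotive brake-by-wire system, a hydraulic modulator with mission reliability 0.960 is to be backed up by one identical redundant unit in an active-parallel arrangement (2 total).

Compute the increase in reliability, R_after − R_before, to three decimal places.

0.038

R_before = 0.960
R_after = 1 − (1 − 0.960)^2 = 0.998
ΔR = 0.998 − 0.960 = 0.038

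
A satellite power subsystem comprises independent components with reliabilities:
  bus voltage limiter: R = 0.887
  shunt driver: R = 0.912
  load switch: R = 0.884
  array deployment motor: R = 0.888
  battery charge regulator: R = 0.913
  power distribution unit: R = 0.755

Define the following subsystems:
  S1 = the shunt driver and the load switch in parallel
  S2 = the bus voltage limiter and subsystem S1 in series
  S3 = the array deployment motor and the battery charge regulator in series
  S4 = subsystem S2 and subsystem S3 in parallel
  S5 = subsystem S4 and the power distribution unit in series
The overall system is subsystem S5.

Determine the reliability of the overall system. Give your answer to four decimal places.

0.7376

Parallel (shunt driver and load switch): 1 − (1 − 0.912000)(1 − 0.884000) = 0.989792
Series (bus voltage limiter and [0.989792]): 0.887000 × 0.989792 = 0.877946
Series (array deployment motor and battery charge regulator): 0.888000 × 0.913000 = 0.810744
Parallel ([0.877946] and [0.810744]): 1 − (1 − 0.877946)(1 − 0.810744) = 0.976901
Series ([0.976901] and power distribution unit): 0.976901 × 0.755000 = 0.7376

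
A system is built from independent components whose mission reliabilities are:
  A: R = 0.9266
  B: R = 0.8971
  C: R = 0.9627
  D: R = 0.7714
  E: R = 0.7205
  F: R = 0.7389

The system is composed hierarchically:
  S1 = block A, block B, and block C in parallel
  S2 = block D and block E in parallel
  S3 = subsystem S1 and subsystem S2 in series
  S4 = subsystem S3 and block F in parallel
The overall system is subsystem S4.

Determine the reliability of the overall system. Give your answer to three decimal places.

Parallel (A, B, and C): 1 − (1 − 0.92660)(1 − 0.89710)(1 − 0.96270) = 0.99972
Parallel (D and E): 1 − (1 − 0.77140)(1 − 0.72050) = 0.93611
Series ([0.99972] and [0.93611]): 0.99972 × 0.93611 = 0.93585
Parallel ([0.93585] and F): 1 − (1 − 0.93585)(1 − 0.73890) = 0.983

0.983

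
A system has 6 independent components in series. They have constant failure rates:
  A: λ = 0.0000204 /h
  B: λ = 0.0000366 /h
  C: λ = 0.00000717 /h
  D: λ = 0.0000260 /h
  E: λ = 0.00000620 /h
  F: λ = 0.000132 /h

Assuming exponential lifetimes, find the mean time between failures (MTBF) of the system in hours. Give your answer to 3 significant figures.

4380

Series of exponential components: λ_sys = Σ λ_i
λ_sys = 0.0000204 + 0.0000366 + 0.00000717 + 0.0000260 + 0.00000620 + 0.000132 = 2.2837e-04 /h
MTBF = 1 / λ_sys = 4380 h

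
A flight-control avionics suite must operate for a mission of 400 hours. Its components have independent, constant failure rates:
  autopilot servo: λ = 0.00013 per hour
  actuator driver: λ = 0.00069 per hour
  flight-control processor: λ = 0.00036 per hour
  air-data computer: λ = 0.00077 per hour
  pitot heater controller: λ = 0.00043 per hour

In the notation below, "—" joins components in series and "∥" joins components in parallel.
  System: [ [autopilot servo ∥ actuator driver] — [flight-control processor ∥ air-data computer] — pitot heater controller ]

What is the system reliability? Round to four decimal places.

0.8021

R(autopilot servo) = exp(−0.00013 × 400) = 0.949329
R(actuator driver) = exp(−0.00069 × 400) = 0.758813
R(flight-control processor) = exp(−0.00036 × 400) = 0.865888
R(air-data computer) = exp(−0.00077 × 400) = 0.734915
R(pitot heater controller) = exp(−0.00043 × 400) = 0.841979
Parallel (autopilot servo and actuator driver): 1 − (1 − 0.949329)(1 − 0.758813) = 0.987779
Parallel (flight-control processor and air-data computer): 1 − (1 − 0.865888)(1 − 0.734915) = 0.964449
Series ([0.987779], [0.964449], and pitot heater controller): 0.987779 × 0.964449 × 0.841979 = 0.8021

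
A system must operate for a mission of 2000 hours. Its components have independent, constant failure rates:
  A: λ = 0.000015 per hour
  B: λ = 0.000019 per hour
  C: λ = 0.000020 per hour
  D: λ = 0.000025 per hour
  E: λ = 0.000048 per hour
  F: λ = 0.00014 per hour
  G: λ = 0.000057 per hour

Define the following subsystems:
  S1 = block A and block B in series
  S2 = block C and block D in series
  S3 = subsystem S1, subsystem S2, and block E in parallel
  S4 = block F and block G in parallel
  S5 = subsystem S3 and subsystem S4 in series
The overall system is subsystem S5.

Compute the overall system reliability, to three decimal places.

0.973

R(A) = exp(−0.000015 × 2000) = 0.97045
R(B) = exp(−0.000019 × 2000) = 0.96271
R(C) = exp(−0.000020 × 2000) = 0.96079
R(D) = exp(−0.000025 × 2000) = 0.95123
R(E) = exp(−0.000048 × 2000) = 0.90846
R(F) = exp(−0.00014 × 2000) = 0.75578
R(G) = exp(−0.000057 × 2000) = 0.89226
Series (A and B): 0.97045 × 0.96271 = 0.93426
Series (C and D): 0.96079 × 0.95123 = 0.91393
Parallel ([0.93426], [0.91393], and E): 1 − (1 − 0.93426)(1 − 0.91393)(1 − 0.90846) = 0.99948
Parallel (F and G): 1 − (1 − 0.75578)(1 − 0.89226) = 0.97369
Series ([0.99948] and [0.97369]): 0.99948 × 0.97369 = 0.973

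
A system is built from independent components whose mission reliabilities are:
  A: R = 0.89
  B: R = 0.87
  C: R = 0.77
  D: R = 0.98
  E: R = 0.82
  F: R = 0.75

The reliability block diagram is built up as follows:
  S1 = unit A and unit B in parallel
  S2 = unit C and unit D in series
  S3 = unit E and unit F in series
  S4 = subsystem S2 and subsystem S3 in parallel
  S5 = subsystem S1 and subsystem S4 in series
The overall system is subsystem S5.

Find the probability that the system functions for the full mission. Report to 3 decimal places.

Parallel (A and B): 1 − (1 − 0.89000)(1 − 0.87000) = 0.98570
Series (C and D): 0.77000 × 0.98000 = 0.75460
Series (E and F): 0.82000 × 0.75000 = 0.61500
Parallel ([0.75460] and [0.61500]): 1 − (1 − 0.75460)(1 − 0.61500) = 0.90552
Series ([0.98570] and [0.90552]): 0.98570 × 0.90552 = 0.893

0.893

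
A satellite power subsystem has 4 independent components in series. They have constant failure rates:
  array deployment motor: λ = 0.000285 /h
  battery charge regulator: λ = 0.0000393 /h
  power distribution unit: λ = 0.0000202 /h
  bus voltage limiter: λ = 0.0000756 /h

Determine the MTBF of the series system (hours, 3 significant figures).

Series of exponential components: λ_sys = Σ λ_i
λ_sys = 0.000285 + 0.0000393 + 0.0000202 + 0.0000756 = 4.2010e-04 /h
MTBF = 1 / λ_sys = 2380 h

2380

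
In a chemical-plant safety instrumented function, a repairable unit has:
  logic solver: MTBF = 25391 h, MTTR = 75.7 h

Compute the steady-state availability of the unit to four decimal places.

A(logic solver) = MTBF/(MTBF+MTTR) = 25391/(25391+75.7) = 0.9970

0.9970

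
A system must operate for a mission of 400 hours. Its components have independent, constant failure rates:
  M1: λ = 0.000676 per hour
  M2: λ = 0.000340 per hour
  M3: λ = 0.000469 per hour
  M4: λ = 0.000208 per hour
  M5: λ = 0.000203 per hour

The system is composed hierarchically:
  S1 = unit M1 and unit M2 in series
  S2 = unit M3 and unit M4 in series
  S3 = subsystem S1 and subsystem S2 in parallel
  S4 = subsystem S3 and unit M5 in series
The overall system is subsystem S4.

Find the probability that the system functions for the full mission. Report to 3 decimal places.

R(M1) = exp(−0.000676 × 400) = 0.76307
R(M2) = exp(−0.000340 × 400) = 0.87284
R(M3) = exp(−0.000469 × 400) = 0.82895
R(M4) = exp(−0.000208 × 400) = 0.92017
R(M5) = exp(−0.000203 × 400) = 0.92201
Series (M1 and M2): 0.76307 × 0.87284 = 0.66604
Series (M3 and M4): 0.82895 × 0.92017 = 0.76277
Parallel ([0.66604] and [0.76277]): 1 − (1 − 0.66604)(1 − 0.76277) = 0.92077
Series ([0.92077] and M5): 0.92077 × 0.92201 = 0.849

0.849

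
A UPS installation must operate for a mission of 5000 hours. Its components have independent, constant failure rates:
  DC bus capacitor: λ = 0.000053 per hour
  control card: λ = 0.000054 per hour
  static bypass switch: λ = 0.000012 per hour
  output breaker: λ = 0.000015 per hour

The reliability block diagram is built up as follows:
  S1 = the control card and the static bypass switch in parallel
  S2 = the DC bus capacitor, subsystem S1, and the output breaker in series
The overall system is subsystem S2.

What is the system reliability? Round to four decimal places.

R(DC bus capacitor) = exp(−0.000053 × 5000) = 0.767206
R(control card) = exp(−0.000054 × 5000) = 0.763379
R(static bypass switch) = exp(−0.000012 × 5000) = 0.941765
R(output breaker) = exp(−0.000015 × 5000) = 0.927743
Parallel (control card and static bypass switch): 1 − (1 − 0.763379)(1 − 0.941765) = 0.986220
Series (DC bus capacitor, [0.986220], and output breaker): 0.767206 × 0.986220 × 0.927743 = 0.7020

0.7020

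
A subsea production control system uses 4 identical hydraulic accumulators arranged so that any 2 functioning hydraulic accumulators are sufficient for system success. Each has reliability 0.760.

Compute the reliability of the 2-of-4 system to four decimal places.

R = Σ_{i=2}^{4} C(4,i) p^i (1−p)^{4−i} with p = 0.760
C(4,2)·0.760^2·0.240^2 = 0.199619
C(4,3)·0.760^3·0.240^1 = 0.421417
C(4,4)·0.760^4·0.240^0 = 0.333622
Sum = 0.9547

0.9547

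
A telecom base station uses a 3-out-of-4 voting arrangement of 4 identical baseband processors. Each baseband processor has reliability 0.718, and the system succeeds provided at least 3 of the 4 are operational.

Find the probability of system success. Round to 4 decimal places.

R = Σ_{i=3}^{4} C(4,i) p^i (1−p)^{4−i} with p = 0.718
C(4,3)·0.718^3·0.282^1 = 0.417525
C(4,4)·0.718^4·0.282^0 = 0.265765
Sum = 0.6833

0.6833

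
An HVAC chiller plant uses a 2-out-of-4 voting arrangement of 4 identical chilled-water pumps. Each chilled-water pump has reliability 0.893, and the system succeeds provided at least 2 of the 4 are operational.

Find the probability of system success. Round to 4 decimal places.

0.9955

R = Σ_{i=2}^{4} C(4,i) p^i (1−p)^{4−i} with p = 0.893
C(4,2)·0.893^2·0.107^2 = 0.054780
C(4,3)·0.893^3·0.107^1 = 0.304788
C(4,4)·0.893^4·0.107^0 = 0.635925
Sum = 0.9955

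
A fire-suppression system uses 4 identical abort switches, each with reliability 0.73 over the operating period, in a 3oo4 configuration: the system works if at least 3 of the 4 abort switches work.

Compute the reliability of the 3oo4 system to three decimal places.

0.704

R = Σ_{i=3}^{4} C(4,i) p^i (1−p)^{4−i} with p = 0.73
C(4,3)·0.73^3·0.27^1 = 0.42014
C(4,4)·0.73^4·0.27^0 = 0.28398
Sum = 0.704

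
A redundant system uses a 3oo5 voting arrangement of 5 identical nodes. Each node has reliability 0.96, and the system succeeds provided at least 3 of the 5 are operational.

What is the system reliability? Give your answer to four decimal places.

R = Σ_{i=3}^{5} C(5,i) p^i (1−p)^{5−i} with p = 0.96
C(5,3)·0.96^3·0.04^2 = 0.014156
C(5,4)·0.96^4·0.04^1 = 0.169869
C(5,5)·0.96^5·0.04^0 = 0.815373
Sum = 0.9994

0.9994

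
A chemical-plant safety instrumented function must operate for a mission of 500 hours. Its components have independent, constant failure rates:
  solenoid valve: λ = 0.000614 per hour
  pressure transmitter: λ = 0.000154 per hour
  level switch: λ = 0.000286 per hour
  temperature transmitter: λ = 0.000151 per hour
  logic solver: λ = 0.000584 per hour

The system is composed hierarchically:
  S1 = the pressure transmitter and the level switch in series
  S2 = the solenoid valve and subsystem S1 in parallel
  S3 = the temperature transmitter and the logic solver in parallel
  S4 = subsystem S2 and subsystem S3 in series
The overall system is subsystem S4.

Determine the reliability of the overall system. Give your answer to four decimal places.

R(solenoid valve) = exp(−0.000614 × 500) = 0.735651
R(pressure transmitter) = exp(−0.000154 × 500) = 0.925890
R(level switch) = exp(−0.000286 × 500) = 0.866754
R(temperature transmitter) = exp(−0.000151 × 500) = 0.927280
R(logic solver) = exp(−0.000584 × 500) = 0.746769
Series (pressure transmitter and level switch): 0.925890 × 0.866754 = 0.802519
Parallel (solenoid valve and [0.802519]): 1 − (1 − 0.735651)(1 − 0.802519) = 0.947796
Parallel (temperature transmitter and logic solver): 1 − (1 − 0.927280)(1 − 0.746769) = 0.981585
Series ([0.947796] and [0.981585]): 0.947796 × 0.981585 = 0.9303

0.9303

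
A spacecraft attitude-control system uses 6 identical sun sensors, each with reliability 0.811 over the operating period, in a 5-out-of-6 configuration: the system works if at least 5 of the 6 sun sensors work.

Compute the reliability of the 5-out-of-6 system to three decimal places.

0.682

R = Σ_{i=5}^{6} C(6,i) p^i (1−p)^{6−i} with p = 0.811
C(6,5)·0.811^5·0.189^1 = 0.39785
C(6,6)·0.811^6·0.189^0 = 0.28453
Sum = 0.682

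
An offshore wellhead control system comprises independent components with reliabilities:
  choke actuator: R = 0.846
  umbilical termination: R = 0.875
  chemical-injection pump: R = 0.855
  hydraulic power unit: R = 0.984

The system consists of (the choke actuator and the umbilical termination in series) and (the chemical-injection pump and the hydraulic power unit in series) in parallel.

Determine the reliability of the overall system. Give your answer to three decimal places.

0.959

Series (choke actuator and umbilical termination): 0.84600 × 0.87500 = 0.74025
Series (chemical-injection pump and hydraulic power unit): 0.85500 × 0.98400 = 0.84132
Parallel ([0.74025] and [0.84132]): 1 − (1 − 0.74025)(1 − 0.84132) = 0.959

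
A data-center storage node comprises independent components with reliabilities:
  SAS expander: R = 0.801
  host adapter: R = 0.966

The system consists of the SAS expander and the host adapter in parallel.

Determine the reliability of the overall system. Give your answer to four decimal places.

0.9932

Parallel (SAS expander and host adapter): 1 − (1 − 0.801000)(1 − 0.966000) = 0.9932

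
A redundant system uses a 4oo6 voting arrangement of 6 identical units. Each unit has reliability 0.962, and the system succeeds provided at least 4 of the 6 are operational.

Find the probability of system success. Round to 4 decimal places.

R = Σ_{i=4}^{6} C(6,i) p^i (1−p)^{6−i} with p = 0.962
C(6,4)·0.962^4·0.038^2 = 0.018551
C(6,5)·0.962^5·0.038^1 = 0.187850
C(6,6)·0.962^6·0.038^0 = 0.792593
Sum = 0.9990

0.9990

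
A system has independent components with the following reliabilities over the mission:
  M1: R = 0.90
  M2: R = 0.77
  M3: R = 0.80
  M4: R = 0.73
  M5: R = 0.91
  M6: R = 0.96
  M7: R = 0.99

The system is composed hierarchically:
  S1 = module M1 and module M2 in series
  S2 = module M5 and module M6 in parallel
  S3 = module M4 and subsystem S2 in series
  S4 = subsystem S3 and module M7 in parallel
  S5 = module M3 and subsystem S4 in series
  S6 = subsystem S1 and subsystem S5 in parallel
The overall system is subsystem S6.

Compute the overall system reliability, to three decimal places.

0.938

Series (M1 and M2): 0.90000 × 0.77000 = 0.69300
Parallel (M5 and M6): 1 − (1 − 0.91000)(1 − 0.96000) = 0.99640
Series (M4 and [0.99640]): 0.73000 × 0.99640 = 0.72737
Parallel ([0.72737] and M7): 1 − (1 − 0.72737)(1 − 0.99000) = 0.99727
Series (M3 and [0.99727]): 0.80000 × 0.99727 = 0.79782
Parallel ([0.69300] and [0.79782]): 1 − (1 − 0.69300)(1 − 0.79782) = 0.938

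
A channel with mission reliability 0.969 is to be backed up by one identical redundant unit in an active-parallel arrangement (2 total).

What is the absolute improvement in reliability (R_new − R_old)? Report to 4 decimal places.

R_before = 0.969
R_after = 1 − (1 − 0.969)^2 = 0.9990
ΔR = 0.9990 − 0.969 = 0.0300

0.0300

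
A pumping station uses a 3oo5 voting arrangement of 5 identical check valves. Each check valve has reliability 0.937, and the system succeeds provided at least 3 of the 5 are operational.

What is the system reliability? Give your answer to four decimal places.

R = Σ_{i=3}^{5} C(5,i) p^i (1−p)^{5−i} with p = 0.937
C(5,3)·0.937^3·0.063^2 = 0.032651
C(5,4)·0.937^4·0.063^1 = 0.242811
C(5,5)·0.937^5·0.063^0 = 0.722267
Sum = 0.9977

0.9977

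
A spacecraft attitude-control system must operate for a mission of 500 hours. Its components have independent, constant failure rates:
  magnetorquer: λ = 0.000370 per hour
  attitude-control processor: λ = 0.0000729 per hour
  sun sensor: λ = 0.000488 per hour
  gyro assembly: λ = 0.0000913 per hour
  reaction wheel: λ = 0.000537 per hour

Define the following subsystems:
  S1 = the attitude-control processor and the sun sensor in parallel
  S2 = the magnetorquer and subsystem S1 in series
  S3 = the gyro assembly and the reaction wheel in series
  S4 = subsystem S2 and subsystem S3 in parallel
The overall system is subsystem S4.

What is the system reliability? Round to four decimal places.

0.9527

R(magnetorquer) = exp(−0.000370 × 500) = 0.831104
R(attitude-control processor) = exp(−0.0000729 × 500) = 0.964206
R(sun sensor) = exp(−0.000488 × 500) = 0.783488
R(gyro assembly) = exp(−0.0000913 × 500) = 0.955376
R(reaction wheel) = exp(−0.000537 × 500) = 0.764525
Parallel (attitude-control processor and sun sensor): 1 − (1 − 0.964206)(1 − 0.783488) = 0.992250
Series (magnetorquer and [0.992250]): 0.831104 × 0.992250 = 0.824663
Series (gyro assembly and reaction wheel): 0.955376 × 0.764525 = 0.730409
Parallel ([0.824663] and [0.730409]): 1 − (1 − 0.824663)(1 − 0.730409) = 0.9527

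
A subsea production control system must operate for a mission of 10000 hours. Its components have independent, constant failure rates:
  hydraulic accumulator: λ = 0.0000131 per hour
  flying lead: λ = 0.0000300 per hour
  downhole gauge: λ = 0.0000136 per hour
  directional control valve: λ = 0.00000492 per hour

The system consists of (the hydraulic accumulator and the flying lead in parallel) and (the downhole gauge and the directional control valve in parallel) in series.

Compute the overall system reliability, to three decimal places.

0.962

R(hydraulic accumulator) = exp(−0.0000131 × 10000) = 0.87722
R(flying lead) = exp(−0.0000300 × 10000) = 0.74082
R(downhole gauge) = exp(−0.0000136 × 10000) = 0.87284
R(directional control valve) = exp(−0.00000492 × 10000) = 0.95199
Parallel (hydraulic accumulator and flying lead): 1 − (1 − 0.87722)(1 − 0.74082) = 0.96818
Parallel (downhole gauge and directional control valve): 1 − (1 − 0.87284)(1 − 0.95199) = 0.99390
Series ([0.96818] and [0.99390]): 0.96818 × 0.99390 = 0.962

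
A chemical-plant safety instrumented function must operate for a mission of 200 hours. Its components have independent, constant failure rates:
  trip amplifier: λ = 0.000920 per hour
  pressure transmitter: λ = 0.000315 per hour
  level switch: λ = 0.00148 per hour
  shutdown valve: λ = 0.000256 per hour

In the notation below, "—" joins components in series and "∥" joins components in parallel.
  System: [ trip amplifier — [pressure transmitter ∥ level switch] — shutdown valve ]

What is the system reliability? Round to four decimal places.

0.7780

R(trip amplifier) = exp(−0.000920 × 200) = 0.831936
R(pressure transmitter) = exp(−0.000315 × 200) = 0.938943
R(level switch) = exp(−0.00148 × 200) = 0.743787
R(shutdown valve) = exp(−0.000256 × 200) = 0.950089
Parallel (pressure transmitter and level switch): 1 − (1 − 0.938943)(1 − 0.743787) = 0.984356
Series (trip amplifier, [0.984356], and shutdown valve): 0.831936 × 0.984356 × 0.950089 = 0.7780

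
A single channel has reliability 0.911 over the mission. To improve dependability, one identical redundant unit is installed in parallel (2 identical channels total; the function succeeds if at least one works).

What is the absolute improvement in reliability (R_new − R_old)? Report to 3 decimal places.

0.081

R_before = 0.911
R_after = 1 − (1 − 0.911)^2 = 0.992
ΔR = 0.992 − 0.911 = 0.081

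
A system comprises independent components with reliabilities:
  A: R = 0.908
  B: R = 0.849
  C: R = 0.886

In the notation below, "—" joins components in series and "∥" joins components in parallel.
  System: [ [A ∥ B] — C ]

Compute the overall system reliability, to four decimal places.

0.8737

Parallel (A and B): 1 − (1 − 0.908000)(1 − 0.849000) = 0.986108
Series ([0.986108] and C): 0.986108 × 0.886000 = 0.8737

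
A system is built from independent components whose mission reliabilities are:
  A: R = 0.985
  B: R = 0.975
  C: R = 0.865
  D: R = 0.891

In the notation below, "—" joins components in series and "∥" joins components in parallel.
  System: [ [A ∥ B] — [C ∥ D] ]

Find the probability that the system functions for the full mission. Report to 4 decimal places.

Parallel (A and B): 1 − (1 − 0.985000)(1 − 0.975000) = 0.999625
Parallel (C and D): 1 − (1 − 0.865000)(1 − 0.891000) = 0.985285
Series ([0.999625] and [0.985285]): 0.999625 × 0.985285 = 0.9849

0.9849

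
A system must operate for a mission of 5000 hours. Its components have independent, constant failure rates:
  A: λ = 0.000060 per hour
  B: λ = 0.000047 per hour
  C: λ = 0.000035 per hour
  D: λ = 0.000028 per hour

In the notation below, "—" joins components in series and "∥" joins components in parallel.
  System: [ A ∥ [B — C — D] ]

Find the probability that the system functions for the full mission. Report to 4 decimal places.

0.8904

R(A) = exp(−0.000060 × 5000) = 0.740818
R(B) = exp(−0.000047 × 5000) = 0.790571
R(C) = exp(−0.000035 × 5000) = 0.839457
R(D) = exp(−0.000028 × 5000) = 0.869358
Series (B, C, and D): 0.790571 × 0.839457 × 0.869358 = 0.576950
Parallel (A and [0.576950]): 1 − (1 − 0.740818)(1 − 0.576950) = 0.8904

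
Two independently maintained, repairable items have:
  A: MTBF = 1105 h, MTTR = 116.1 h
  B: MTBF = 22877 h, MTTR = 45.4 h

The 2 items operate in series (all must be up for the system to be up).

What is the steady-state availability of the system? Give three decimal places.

0.903

A(A) = MTBF/(MTBF+MTTR) = 1105/(1105+116.1) = 0.904922
A(B) = MTBF/(MTBF+MTTR) = 22877/(22877+45.4) = 0.998019
Series availability: 0.904922 × 0.998019 = 0.903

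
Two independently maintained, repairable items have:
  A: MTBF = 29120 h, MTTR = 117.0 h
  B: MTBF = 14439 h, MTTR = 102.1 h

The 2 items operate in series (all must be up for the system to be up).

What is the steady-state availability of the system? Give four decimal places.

A(A) = MTBF/(MTBF+MTTR) = 29120/(29120+117.0) = 0.995998
A(B) = MTBF/(MTBF+MTTR) = 14439/(14439+102.1) = 0.992979
Series availability: 0.995998 × 0.992979 = 0.9890

0.9890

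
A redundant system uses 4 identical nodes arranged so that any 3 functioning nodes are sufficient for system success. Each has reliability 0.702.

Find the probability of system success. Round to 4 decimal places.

0.6552

R = Σ_{i=3}^{4} C(4,i) p^i (1−p)^{4−i} with p = 0.702
C(4,3)·0.702^3·0.298^1 = 0.412371
C(4,4)·0.702^4·0.298^0 = 0.242856
Sum = 0.6552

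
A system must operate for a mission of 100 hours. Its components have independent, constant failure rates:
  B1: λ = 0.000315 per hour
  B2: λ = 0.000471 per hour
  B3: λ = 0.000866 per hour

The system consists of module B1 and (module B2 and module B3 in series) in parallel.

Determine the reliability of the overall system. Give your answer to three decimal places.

0.996

R(B1) = exp(−0.000315 × 100) = 0.96899
R(B2) = exp(−0.000471 × 100) = 0.95399
R(B3) = exp(−0.000866 × 100) = 0.91704
Series (B2 and B3): 0.95399 × 0.91704 = 0.87485
Parallel (B1 and [0.87485]): 1 − (1 − 0.96899)(1 − 0.87485) = 0.996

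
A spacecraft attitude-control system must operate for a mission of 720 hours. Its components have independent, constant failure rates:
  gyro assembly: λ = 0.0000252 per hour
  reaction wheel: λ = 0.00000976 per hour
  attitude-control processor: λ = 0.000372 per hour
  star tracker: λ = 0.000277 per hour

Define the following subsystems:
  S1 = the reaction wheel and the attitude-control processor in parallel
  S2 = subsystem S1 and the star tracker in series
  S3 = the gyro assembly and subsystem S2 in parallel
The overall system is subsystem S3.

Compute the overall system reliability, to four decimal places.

R(gyro assembly) = exp(−0.0000252 × 720) = 0.982020
R(reaction wheel) = exp(−0.00000976 × 720) = 0.992997
R(attitude-control processor) = exp(−0.000372 × 720) = 0.765030
R(star tracker) = exp(−0.000277 × 720) = 0.819189
Parallel (reaction wheel and attitude-control processor): 1 − (1 − 0.992997)(1 − 0.765030) = 0.998355
Series ([0.998355] and star tracker): 0.998355 × 0.819189 = 0.817841
Parallel (gyro assembly and [0.817841]): 1 − (1 − 0.982020)(1 − 0.817841) = 0.9967

0.9967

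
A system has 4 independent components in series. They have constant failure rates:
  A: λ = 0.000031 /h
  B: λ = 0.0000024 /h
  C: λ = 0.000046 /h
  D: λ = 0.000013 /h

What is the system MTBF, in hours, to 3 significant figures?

Series of exponential components: λ_sys = Σ λ_i
λ_sys = 0.000031 + 0.0000024 + 0.000046 + 0.000013 = 9.2400e-05 /h
MTBF = 1 / λ_sys = 10800 h

10800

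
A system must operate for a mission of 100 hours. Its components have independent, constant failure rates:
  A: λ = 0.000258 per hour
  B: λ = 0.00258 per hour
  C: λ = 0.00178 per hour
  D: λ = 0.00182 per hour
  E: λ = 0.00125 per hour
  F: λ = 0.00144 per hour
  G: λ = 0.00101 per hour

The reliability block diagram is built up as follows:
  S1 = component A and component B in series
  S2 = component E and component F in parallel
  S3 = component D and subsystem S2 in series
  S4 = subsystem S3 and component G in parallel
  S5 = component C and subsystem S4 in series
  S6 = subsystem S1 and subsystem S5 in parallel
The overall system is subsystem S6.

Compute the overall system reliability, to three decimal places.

0.956

R(A) = exp(−0.000258 × 100) = 0.97453
R(B) = exp(−0.00258 × 100) = 0.77260
R(C) = exp(−0.00178 × 100) = 0.83694
R(D) = exp(−0.00182 × 100) = 0.83360
R(E) = exp(−0.00125 × 100) = 0.88250
R(F) = exp(−0.00144 × 100) = 0.86589
R(G) = exp(−0.00101 × 100) = 0.90393
Series (A and B): 0.97453 × 0.77260 = 0.75292
Parallel (E and F): 1 − (1 − 0.88250)(1 − 0.86589) = 0.98424
Series (D and [0.98424]): 0.83360 × 0.98424 = 0.82046
Parallel ([0.82046] and G): 1 − (1 − 0.82046)(1 − 0.90393) = 0.98275
Series (C and [0.98275]): 0.83694 × 0.98275 = 0.82250
Parallel ([0.75292] and [0.82250]): 1 − (1 − 0.75292)(1 − 0.82250) = 0.956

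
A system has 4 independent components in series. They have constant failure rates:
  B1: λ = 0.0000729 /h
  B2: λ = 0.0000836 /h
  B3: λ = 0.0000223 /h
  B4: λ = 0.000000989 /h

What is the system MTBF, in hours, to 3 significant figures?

5560

Series of exponential components: λ_sys = Σ λ_i
λ_sys = 0.0000729 + 0.0000836 + 0.0000223 + 0.000000989 = 1.7979e-04 /h
MTBF = 1 / λ_sys = 5560 h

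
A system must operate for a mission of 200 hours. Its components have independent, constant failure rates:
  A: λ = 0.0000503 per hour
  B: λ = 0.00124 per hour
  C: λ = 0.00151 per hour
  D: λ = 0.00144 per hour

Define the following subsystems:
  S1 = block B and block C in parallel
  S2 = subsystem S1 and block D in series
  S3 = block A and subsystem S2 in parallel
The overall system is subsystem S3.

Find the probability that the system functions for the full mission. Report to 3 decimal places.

0.997

R(A) = exp(−0.0000503 × 200) = 0.98999
R(B) = exp(−0.00124 × 200) = 0.78036
R(C) = exp(−0.00151 × 200) = 0.73934
R(D) = exp(−0.00144 × 200) = 0.74976
Parallel (B and C): 1 − (1 − 0.78036)(1 − 0.73934) = 0.94275
Series ([0.94275] and D): 0.94275 × 0.74976 = 0.70684
Parallel (A and [0.70684]): 1 − (1 − 0.98999)(1 − 0.70684) = 0.997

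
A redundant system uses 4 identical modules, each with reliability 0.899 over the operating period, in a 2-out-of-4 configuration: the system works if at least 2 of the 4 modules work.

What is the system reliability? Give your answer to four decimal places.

0.9962

R = Σ_{i=2}^{4} C(4,i) p^i (1−p)^{4−i} with p = 0.899
C(4,2)·0.899^2·0.101^2 = 0.049467
C(4,3)·0.899^3·0.101^1 = 0.293535
C(4,4)·0.899^4·0.101^0 = 0.653189
Sum = 0.9962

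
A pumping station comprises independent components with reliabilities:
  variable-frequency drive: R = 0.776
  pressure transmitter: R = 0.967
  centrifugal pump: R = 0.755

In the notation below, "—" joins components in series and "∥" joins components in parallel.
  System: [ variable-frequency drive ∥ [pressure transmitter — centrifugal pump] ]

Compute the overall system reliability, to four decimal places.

Series (pressure transmitter and centrifugal pump): 0.967000 × 0.755000 = 0.730085
Parallel (variable-frequency drive and [0.730085]): 1 − (1 − 0.776000)(1 − 0.730085) = 0.9395

0.9395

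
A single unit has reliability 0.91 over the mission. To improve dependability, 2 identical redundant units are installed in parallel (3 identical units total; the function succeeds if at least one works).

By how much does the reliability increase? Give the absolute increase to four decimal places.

0.0893

R_before = 0.91
R_after = 1 − (1 − 0.91)^3 = 0.9993
ΔR = 0.9993 − 0.91 = 0.0893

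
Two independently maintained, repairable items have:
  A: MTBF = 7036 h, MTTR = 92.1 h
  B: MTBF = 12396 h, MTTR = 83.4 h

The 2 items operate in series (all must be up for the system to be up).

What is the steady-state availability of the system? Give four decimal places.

A(A) = MTBF/(MTBF+MTTR) = 7036/(7036+92.1) = 0.987079
A(B) = MTBF/(MTBF+MTTR) = 12396/(12396+83.4) = 0.993317
Series availability: 0.987079 × 0.993317 = 0.9805

0.9805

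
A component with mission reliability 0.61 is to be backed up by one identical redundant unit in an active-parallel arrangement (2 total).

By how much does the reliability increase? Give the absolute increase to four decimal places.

0.2379

R_before = 0.61
R_after = 1 − (1 − 0.61)^2 = 0.8479
ΔR = 0.8479 − 0.61 = 0.2379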